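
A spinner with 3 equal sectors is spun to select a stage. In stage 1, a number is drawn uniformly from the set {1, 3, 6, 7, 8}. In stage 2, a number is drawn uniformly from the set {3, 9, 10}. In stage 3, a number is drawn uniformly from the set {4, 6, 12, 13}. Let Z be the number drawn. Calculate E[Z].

253/36

E[Z | stage 1] = (1+3+6+7+8)/5 = 5.
E[Z | stage 2] = (3+9+10)/3 = 22/3.
E[Z | stage 3] = (4+6+12+13)/4 = 35/4.
By the law of total expectation,
E[Z] = (1/3)·(5) + (1/3)·(22/3) + (1/3)·(35/4) = 253/36.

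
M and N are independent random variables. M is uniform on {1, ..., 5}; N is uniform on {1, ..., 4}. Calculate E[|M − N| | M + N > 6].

Outcomes with M + N > 6: (3,4), (4,3), (4,4), (5,2), (5,3), (5,4), each with probability 1/20.
E[|M − N| | M + N > 6] = (1 + 1 + 0 + 3 + 2 + 1) / 6 = 4/3.

4/3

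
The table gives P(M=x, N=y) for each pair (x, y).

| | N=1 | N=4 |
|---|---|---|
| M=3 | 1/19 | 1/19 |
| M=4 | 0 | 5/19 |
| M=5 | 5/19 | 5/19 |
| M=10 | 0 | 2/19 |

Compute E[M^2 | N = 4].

414/13

P(N = 4) = 13/19.
Σ M^2·P over the event = 9·(1/19) + 16·(5/19) + 25·(5/19) + 100·(2/19) = 414/19.
E[M^2 | N = 4] = (414/19) / (13/19) = 414/13.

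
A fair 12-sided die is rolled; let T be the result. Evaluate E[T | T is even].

Given T is even, T is equally likely to be any of {2, 4, 6, 8, 10, 12}.
E[T | T is even] = (2 + 4 + 6 + 8 + 10 + 12) / 6 = 7.

7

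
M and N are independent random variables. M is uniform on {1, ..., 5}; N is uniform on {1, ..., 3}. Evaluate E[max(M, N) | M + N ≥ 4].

11/3

P(M + N ≥ 4) = 4/5.
Summing max(M,N)·P(x,y) over outcomes with M + N ≥ 4 gives 44/15.
E[max(M, N) | M + N ≥ 4] = (44/15) / (4/5) = 11/3.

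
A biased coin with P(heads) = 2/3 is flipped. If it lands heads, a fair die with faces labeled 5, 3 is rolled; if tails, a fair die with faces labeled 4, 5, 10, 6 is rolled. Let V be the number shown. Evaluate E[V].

19/4

E[V | heads] = (5+3)/2 = 4.
E[V | tails] = (4+5+10+6)/4 = 25/4.
E[V] = (2/3)·(4) + (1/3)·(25/4) = 19/4.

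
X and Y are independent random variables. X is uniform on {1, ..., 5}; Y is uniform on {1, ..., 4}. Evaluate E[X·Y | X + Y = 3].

P(X + Y = 3) = 1/10.
Summing XY·P(x,y) over outcomes with X + Y = 3 gives 1/5.
E[X·Y | X + Y = 3] = (1/5) / (1/10) = 2.

2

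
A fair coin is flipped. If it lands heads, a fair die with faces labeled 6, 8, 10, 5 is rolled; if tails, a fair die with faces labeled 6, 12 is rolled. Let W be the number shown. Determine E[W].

65/8

E[W | heads] = (6+8+10+5)/4 = 29/4.
E[W | tails] = (6+12)/2 = 9.
By the law of total expectation,
E[W] = (1/2)·(29/4) + (1/2)·(9) = 65/8.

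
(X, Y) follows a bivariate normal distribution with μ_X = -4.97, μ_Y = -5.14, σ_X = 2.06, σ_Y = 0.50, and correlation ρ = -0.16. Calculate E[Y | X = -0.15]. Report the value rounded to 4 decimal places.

For a bivariate normal, E[Y | X=x] = μ_Y + ρ·(σ_Y/σ_X)·(x − μ_X).
E[Y | X=-0.15] = -5.14 + (-0.16)·(0.50/2.06)·(-0.15 − (-4.97)) = -5.14 + (-0.038835)·(4.82) = -5.3272.

-5.3272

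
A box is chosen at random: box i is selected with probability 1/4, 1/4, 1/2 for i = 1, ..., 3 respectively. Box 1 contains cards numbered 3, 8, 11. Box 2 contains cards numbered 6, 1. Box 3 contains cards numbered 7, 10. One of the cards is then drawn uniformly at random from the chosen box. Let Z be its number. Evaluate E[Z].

E[Z | box 1] = (3+8+11)/3 = 22/3.
E[Z | box 2] = (6+1)/2 = 7/2.
E[Z | box 3] = (7+10)/2 = 17/2.
E[Z] = (1/4)·(22/3) + (1/4)·(7/2) + (1/2)·(17/2) = 167/24.

167/24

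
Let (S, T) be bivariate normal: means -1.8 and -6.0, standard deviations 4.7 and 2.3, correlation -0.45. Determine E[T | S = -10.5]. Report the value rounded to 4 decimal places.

The regression of T on S has slope ρ·σ_T/σ_S and passes through (μ_S, μ_T).
E[T | S=-10.5] = -6.0 + (-0.45)·(2.3/4.7)·(-10.5 − (-1.8)) = -6.0 + (-0.220213)·(-8.7) = -4.0841.

-4.0841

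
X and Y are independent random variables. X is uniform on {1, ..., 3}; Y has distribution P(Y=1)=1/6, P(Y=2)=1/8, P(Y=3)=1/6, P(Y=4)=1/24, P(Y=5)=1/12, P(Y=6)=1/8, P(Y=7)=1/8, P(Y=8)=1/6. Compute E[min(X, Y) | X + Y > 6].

P(X + Y > 6) = 35/72.
Summing min(X,Y)·P(x,y) over outcomes with X + Y > 6 gives 73/72.
E[min(X, Y) | X + Y > 6] = (73/72) / (35/72) = 73/35.

73/35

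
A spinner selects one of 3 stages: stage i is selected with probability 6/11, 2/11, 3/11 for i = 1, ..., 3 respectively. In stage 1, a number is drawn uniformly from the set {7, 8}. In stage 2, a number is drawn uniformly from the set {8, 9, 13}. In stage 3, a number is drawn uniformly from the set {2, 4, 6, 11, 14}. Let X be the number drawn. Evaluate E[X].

E[X | stage 1] = (7+8)/2 = 15/2.
E[X | stage 2] = (8+9+13)/3 = 10.
E[X | stage 3] = (2+4+6+11+14)/5 = 37/5.
By the law of total expectation,
E[X] = (6/11)·(15/2) + (2/11)·(10) + (3/11)·(37/5) = 436/55.

436/55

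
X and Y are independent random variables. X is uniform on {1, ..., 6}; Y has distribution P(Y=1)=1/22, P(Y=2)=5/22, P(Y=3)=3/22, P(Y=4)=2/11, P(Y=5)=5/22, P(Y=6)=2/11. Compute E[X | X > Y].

P(X > Y) = 47/132.
Summing X·P(x,y) over outcomes with X > Y gives 229/132.
E[X | X > Y] = (229/132) / (47/132) = 229/47.

229/47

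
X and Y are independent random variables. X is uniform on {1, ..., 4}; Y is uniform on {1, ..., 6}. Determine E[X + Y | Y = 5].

15/2

Outcomes with Y = 5: (1,5), (2,5), (3,5), (4,5), each with probability 1/24.
E[X + Y | Y = 5] = (6 + 7 + 8 + 9) / 4 = 15/2.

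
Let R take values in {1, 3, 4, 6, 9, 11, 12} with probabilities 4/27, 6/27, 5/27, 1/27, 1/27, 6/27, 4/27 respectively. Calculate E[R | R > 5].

43/4

P(R > 5) = 4/9.
Σ over the event: 6·1/27 + 9·1/27 + 11·2/9 + 12·4/27 = 43/9.
E[R | R > 5] = (43/9) / (4/9) = 43/4.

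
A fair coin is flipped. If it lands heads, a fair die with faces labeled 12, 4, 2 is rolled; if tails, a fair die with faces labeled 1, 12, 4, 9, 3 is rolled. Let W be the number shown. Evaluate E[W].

59/10

E[W | heads] = (12+4+2)/3 = 6.
E[W | tails] = (1+12+4+9+3)/5 = 29/5.
E[W] = (1/2)·(6) + (1/2)·(29/5) = 59/10.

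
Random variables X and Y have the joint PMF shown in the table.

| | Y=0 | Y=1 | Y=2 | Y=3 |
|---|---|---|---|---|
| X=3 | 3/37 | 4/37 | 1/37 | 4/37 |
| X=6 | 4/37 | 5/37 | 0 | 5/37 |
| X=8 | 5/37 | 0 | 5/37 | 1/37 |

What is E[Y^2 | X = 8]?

29/11

P(X = 8) = 11/37.
Σ Y^2·P over the event = 0·(5/37) + 4·(5/37) + 9·(1/37) = 29/37.
E[Y^2 | X = 8] = (29/37) / (11/37) = 29/11.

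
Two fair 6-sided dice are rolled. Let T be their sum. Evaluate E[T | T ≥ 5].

P(T ≥ 5) = 5/6.
Σ over the event: 5·1/9 + 6·5/36 + 7·1/6 + 8·5/36 + 9·1/9 + 10·1/12 + 11·1/18 + 12·1/36 = 58/9.
E[T | T ≥ 5] = (58/9) / (5/6) = 116/15.

116/15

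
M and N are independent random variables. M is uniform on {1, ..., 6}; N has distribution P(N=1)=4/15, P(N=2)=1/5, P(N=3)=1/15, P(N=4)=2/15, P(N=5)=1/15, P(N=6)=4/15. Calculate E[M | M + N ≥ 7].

106/25

P(M + N ≥ 7) = 5/9.
Summing M·P(x,y) over outcomes with M + N ≥ 7 gives 106/45.
E[M | M + N ≥ 7] = (106/45) / (5/9) = 106/25.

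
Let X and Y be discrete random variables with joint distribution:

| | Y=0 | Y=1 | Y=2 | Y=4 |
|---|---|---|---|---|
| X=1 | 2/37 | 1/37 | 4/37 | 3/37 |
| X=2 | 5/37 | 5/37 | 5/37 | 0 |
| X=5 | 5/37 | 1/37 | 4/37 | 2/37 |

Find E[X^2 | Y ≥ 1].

P(Y ≥ 1) = 25/37.
Σ X^2·P over the event = 1·(1/37) + 1·(4/37) + 1·(3/37) + 4·(5/37) + 4·(5/37) + 25·(1/37) + 25·(4/37) + 25·(2/37) = 223/37.
E[X^2 | Y ≥ 1] = (223/37) / (25/37) = 223/25.

223/25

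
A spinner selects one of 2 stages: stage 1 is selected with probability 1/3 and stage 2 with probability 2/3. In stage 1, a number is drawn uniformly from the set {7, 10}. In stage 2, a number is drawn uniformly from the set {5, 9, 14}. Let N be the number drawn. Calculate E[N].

E[N | stage 1] = (7+10)/2 = 17/2.
E[N | stage 2] = (5+9+14)/3 = 28/3.
By the law of total expectation,
E[N] = (1/3)·(17/2) + (2/3)·(28/3) = 163/18.

163/18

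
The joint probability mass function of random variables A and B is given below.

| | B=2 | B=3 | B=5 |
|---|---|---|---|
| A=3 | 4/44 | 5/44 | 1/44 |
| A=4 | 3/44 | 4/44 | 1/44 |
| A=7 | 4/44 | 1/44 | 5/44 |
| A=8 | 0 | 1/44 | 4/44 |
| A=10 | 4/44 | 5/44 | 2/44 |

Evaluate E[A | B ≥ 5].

94/13

P(B ≥ 5) = 13/44.
Summing A·P(A=x,B=y) over the conditioning event gives 47/22.
E[A | B ≥ 5] = (47/22) / (13/44) = 94/13.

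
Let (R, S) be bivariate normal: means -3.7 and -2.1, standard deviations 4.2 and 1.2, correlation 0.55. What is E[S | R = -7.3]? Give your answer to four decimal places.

-2.6657

E[S | R=x] = μ_S + ρ(σ_S/σ_R)(x − μ_R) for jointly normal variables.
E[S | R=-7.3] = -2.1 + (0.55)·(1.2/4.2)·(-7.3 − (-3.7)) = -2.1 + (0.15714)·(-3.6) = -2.6657.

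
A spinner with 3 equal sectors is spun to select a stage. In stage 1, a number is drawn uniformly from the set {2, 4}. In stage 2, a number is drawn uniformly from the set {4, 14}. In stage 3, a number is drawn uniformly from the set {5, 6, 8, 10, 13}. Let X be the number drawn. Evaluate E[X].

34/5

E[X | stage 1] = (2+4)/2 = 3.
E[X | stage 2] = (4+14)/2 = 9.
E[X | stage 3] = (5+6+8+10+13)/5 = 42/5.
By the law of total expectation,
E[X] = (1/3)·(3) + (1/3)·(9) + (1/3)·(42/5) = 34/5.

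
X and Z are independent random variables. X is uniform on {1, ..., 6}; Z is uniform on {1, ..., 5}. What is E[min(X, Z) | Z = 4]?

Outcomes with Z = 4: (1,4), (2,4), (3,4), (4,4), (5,4), (6,4), each with probability 1/30.
E[min(X, Z) | Z = 4] = (1 + 2 + 3 + 4 + 4 + 4) / 6 = 3.

3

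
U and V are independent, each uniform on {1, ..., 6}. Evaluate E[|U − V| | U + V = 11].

P(U + V = 11) = 1/18.
Summing |U−V|·P(x,y) over outcomes with U + V = 11 gives 1/18.
E[|U − V| | U + V = 11] = (1/18) / (1/18) = 1.

1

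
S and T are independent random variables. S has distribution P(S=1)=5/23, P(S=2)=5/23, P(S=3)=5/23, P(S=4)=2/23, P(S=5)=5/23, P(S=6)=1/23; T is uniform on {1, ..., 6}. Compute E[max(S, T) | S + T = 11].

6

P(S + T = 11) = 1/23.
Summing max(S,T)·P(x,y) over outcomes with S + T = 11 gives 6/23.
E[max(S, T) | S + T = 11] = (6/23) / (1/23) = 6.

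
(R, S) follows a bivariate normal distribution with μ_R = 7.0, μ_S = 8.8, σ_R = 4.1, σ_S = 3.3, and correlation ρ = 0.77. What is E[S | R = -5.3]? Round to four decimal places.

The regression of S on R has slope ρ·σ_S/σ_R and passes through (μ_R, μ_S).
E[S | R=-5.3] = 8.8 + (0.77)·(3.3/4.1)·(-5.3 − (7.0)) = 8.8 + (0.61976)·(-12.3) = 1.1770.

1.1770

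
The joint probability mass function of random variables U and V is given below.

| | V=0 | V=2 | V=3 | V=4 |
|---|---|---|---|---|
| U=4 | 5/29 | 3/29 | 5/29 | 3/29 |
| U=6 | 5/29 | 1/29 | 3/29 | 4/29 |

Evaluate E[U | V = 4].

36/7

P(V = 4) = 7/29.
Σ U·P over the event = 4·(3/29) + 6·(4/29) = 36/29.
E[U | V = 4] = (36/29) / (7/29) = 36/7.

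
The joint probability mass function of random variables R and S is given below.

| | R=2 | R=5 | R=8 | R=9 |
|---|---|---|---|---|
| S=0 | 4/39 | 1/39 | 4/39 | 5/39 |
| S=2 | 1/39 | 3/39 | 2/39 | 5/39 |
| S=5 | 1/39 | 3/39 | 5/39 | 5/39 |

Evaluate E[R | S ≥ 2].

P(S ≥ 2) = 25/39.
Σ R·P over the event = 2·(1/39) + 2·(1/39) + 5·(3/39) + 5·(3/39) + 8·(2/39) + 8·(5/39) + 9·(5/39) + 9·(5/39) = 60/13.
E[R | S ≥ 2] = (60/13) / (25/39) = 36/5.

36/5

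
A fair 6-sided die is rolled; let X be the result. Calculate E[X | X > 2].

9/2

Given X > 2, X is equally likely to be any of {3, 4, 5, 6}.
E[X | X > 2] = (3 + 4 + 5 + 6) / 4 = 9/2.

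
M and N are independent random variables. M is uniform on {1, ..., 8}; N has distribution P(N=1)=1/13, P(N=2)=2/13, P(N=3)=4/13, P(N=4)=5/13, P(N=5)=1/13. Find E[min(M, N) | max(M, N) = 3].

P(max(M, N) = 3) = 15/104.
Summing min(M,N)·P(x,y) over outcomes with max(M, N) = 3 gives 29/104.
E[min(M, N) | max(M, N) = 3] = (29/104) / (15/104) = 29/15.

29/15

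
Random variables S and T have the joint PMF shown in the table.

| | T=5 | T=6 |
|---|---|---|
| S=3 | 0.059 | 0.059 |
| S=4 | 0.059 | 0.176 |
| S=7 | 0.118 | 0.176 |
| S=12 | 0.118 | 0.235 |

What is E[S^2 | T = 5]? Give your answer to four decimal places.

68.5000

P(T = 5) = 0.354.
Summing S^2·P(S=x,T=y) over the conditioning event gives 24.249.
E[S^2 | T = 5] = (24.249) / (0.354) = 68.5000.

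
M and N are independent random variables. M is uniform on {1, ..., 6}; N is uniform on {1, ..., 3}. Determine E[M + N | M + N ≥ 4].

91/15

P(M + N ≥ 4) = 5/6.
Summing (M+N)·P(x,y) over outcomes with M + N ≥ 4 gives 91/18.
E[M + N | M + N ≥ 4] = (91/18) / (5/6) = 91/15.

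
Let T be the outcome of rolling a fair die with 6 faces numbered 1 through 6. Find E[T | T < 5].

5/2

Given T < 5, T is equally likely to be any of {1, 2, 3, 4}.
E[T | T < 5] = (1 + 2 + 3 + 4) / 4 = 5/2.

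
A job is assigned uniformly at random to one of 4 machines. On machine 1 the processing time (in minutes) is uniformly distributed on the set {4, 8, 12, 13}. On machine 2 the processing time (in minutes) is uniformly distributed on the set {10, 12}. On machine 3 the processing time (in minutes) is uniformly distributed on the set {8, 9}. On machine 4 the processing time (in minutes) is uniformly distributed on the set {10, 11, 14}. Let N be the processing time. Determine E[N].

E[N | machine 1] = (4+8+12+13)/4 = 37/4.
E[N | machine 2] = (10+12)/2 = 11.
E[N | machine 3] = (8+9)/2 = 17/2.
E[N | machine 4] = (10+11+14)/3 = 35/3.
By the law of total expectation,
E[N] = (1/4)·(37/4) + (1/4)·(11) + (1/4)·(17/2) + (1/4)·(35/3) = 485/48.

485/48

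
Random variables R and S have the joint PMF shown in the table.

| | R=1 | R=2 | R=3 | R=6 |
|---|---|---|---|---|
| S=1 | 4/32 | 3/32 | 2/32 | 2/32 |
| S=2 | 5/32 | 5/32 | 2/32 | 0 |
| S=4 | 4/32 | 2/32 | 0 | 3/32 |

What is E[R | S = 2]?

7/4

P(S = 2) = 3/8.
Σ R·P over the event = 1·(5/32) + 2·(5/32) + 3·(2/32) = 21/32.
E[R | S = 2] = (21/32) / (3/8) = 7/4.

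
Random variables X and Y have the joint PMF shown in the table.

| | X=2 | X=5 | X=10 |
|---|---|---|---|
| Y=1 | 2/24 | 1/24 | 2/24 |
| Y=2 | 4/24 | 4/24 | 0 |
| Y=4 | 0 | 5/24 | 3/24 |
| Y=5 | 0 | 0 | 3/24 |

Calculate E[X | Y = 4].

55/8

P(Y = 4) = 1/3.
Σ X·P over the event = 5·(5/24) + 10·(3/24) = 55/24.
E[X | Y = 4] = (55/24) / (1/3) = 55/8.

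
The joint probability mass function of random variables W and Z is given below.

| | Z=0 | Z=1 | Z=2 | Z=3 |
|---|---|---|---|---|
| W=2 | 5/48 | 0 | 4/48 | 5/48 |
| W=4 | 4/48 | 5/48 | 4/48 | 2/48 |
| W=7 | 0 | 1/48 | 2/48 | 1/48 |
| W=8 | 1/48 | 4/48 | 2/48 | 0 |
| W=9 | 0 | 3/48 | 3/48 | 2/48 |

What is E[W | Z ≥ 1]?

P(Z ≥ 1) = 19/24.
Summing W·P(W=x,Z=y) over the conditioning event gives 35/8.
E[W | Z ≥ 1] = (35/8) / (19/24) = 105/19.

105/19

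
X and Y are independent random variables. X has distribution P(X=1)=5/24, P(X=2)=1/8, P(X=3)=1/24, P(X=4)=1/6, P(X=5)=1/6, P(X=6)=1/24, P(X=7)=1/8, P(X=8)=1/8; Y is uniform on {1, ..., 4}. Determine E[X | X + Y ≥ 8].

P(X + Y ≥ 8) = 13/32.
Summing X·P(x,y) over outcomes with X + Y ≥ 8 gives 127/48.
E[X | X + Y ≥ 8] = (127/48) / (13/32) = 254/39.

254/39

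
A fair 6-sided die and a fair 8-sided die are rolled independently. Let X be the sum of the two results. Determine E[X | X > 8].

P(X > 8) = 7/16.
Σ over the event: 9·1/8 + 10·5/48 + 11·1/12 + 12·1/16 + 13·1/24 + 14·1/48 = 14/3.
E[X | X > 8] = (14/3) / (7/16) = 32/3.

32/3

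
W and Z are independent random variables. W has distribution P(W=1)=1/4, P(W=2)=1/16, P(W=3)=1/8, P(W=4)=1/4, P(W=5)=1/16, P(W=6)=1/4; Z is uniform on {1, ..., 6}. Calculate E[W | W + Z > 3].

P(W + Z > 3) = 29/32.
Summing W·P(x,y) over outcomes with W + Z > 3 gives 83/24.
E[W | W + Z > 3] = (83/24) / (29/32) = 332/87.

332/87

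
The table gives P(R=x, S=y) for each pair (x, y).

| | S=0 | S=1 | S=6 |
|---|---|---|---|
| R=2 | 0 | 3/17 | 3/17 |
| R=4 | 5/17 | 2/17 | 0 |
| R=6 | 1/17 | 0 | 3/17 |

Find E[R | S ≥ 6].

4

P(S ≥ 6) = 6/17.
Summing R·P(R=x,S=y) over the conditioning event gives 24/17.
E[R | S ≥ 6] = (24/17) / (6/17) = 4.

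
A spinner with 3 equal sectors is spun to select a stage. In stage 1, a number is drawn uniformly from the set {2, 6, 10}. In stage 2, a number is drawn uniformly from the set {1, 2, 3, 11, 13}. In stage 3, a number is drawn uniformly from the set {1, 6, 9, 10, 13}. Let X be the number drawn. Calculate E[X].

33/5

E[X | stage 1] = (2+6+10)/3 = 6.
E[X | stage 2] = (1+2+3+11+13)/5 = 6.
E[X | stage 3] = (1+6+9+10+13)/5 = 39/5.
By the law of total expectation,
E[X] = (1/3)·(6) + (1/3)·(6) + (1/3)·(39/5) = 33/5.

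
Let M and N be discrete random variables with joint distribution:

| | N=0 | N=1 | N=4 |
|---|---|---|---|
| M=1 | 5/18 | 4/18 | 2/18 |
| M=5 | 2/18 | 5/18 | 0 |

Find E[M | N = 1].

P(N = 1) = 1/2.
Σ M·P over the event = 1·(4/18) + 5·(5/18) = 29/18.
E[M | N = 1] = (29/18) / (1/2) = 29/9.

29/9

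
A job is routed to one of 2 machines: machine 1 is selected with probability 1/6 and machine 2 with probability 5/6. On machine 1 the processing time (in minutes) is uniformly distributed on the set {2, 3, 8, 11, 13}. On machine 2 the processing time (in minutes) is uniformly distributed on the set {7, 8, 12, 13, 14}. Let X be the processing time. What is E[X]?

307/30

E[X | machine 1] = (2+3+8+11+13)/5 = 37/5.
E[X | machine 2] = (7+8+12+13+14)/5 = 54/5.
By the law of total expectation,
E[X] = (1/6)·(37/5) + (5/6)·(54/5) = 307/30.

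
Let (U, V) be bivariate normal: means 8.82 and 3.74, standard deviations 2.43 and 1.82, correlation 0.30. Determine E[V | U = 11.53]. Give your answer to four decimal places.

E[V | U=x] = μ_V + ρ(σ_V/σ_U)(x − μ_U) for jointly normal variables.
E[V | U=11.53] = 3.74 + (0.30)·(1.82/2.43)·(11.53 − (8.82)) = 3.74 + (0.22469)·(2.71) = 4.3489.

4.3489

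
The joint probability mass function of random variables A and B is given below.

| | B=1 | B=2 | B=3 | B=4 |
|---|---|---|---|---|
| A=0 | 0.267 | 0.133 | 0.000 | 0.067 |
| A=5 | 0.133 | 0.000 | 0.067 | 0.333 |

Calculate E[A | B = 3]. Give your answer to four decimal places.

5.0000

P(B = 3) = 0.067.
Σ A·P over the event = 5·(0.067) = 0.335.
E[A | B = 3] = (0.335) / (0.067) = 5.0000.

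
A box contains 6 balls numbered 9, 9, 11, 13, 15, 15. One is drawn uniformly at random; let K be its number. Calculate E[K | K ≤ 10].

9

P(K ≤ 10) = 1/3.
Σ over the event: 9·1/3 = 3.
E[K | K ≤ 10] = (3) / (1/3) = 9.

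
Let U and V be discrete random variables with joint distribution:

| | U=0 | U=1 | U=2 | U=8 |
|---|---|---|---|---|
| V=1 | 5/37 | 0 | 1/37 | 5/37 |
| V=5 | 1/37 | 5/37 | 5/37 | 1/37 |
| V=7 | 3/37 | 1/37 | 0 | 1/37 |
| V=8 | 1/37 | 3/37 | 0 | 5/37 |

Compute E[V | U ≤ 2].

121/25

P(U ≤ 2) = 25/37.
Summing V·P(U=x,V=y) over the conditioning event gives 121/37.
E[V | U ≤ 2] = (121/37) / (25/37) = 121/25.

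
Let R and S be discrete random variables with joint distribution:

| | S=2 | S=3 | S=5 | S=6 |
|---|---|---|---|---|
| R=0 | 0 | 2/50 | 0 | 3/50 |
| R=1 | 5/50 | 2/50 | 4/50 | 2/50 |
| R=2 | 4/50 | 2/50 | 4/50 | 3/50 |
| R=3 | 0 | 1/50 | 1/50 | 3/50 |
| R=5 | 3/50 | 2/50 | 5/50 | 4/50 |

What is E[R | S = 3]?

P(S = 3) = 9/50.
Σ R·P over the event = 0·(2/50) + 1·(2/50) + 2·(2/50) + 3·(1/50) + 5·(2/50) = 19/50.
E[R | S = 3] = (19/50) / (9/50) = 19/9.

19/9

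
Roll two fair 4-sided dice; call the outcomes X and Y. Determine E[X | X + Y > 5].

10/3

Outcomes with X + Y > 5: (2,4), (3,3), (3,4), (4,2), (4,3), (4,4), each with probability 1/16.
E[X | X + Y > 5] = (2 + 3 + 3 + 4 + 4 + 4) / 6 = 10/3.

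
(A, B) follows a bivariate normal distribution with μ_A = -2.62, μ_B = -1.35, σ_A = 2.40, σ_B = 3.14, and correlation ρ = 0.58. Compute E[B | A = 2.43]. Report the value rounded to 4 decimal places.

2.4821

E[B | A=x] = μ_B + ρ(σ_B/σ_A)(x − μ_A) for jointly normal variables.
E[B | A=2.43] = -1.35 + (0.58)·(3.14/2.40)·(2.43 − (-2.62)) = -1.35 + (0.75883)·(5.05) = 2.4821.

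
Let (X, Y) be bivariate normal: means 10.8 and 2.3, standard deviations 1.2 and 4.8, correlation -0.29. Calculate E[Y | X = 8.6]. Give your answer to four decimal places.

4.8520

E[Y | X=x] = μ_Y + ρ(σ_Y/σ_X)(x − μ_X) for jointly normal variables.
E[Y | X=8.6] = 2.3 + (-0.29)·(4.8/1.2)·(8.6 − (10.8)) = 2.3 + (-1.16)·(-2.2) = 4.8520.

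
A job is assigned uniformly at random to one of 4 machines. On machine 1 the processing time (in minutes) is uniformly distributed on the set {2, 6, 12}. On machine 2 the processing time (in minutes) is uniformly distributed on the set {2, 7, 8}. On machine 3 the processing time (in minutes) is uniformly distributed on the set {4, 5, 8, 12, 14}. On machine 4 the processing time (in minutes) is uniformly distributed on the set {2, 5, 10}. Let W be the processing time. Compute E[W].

E[W | machine 1] = (2+6+12)/3 = 20/3.
E[W | machine 2] = (2+7+8)/3 = 17/3.
E[W | machine 3] = (4+5+8+12+14)/5 = 43/5.
E[W | machine 4] = (2+5+10)/3 = 17/3.
E[W] = (1/4)·(20/3) + (1/4)·(17/3) + (1/4)·(43/5) + (1/4)·(17/3) = 133/20.

133/20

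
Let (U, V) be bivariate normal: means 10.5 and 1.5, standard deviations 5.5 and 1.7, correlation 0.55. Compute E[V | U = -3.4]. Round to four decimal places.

-0.8630

For a bivariate normal, E[V | U=x] = μ_V + ρ·(σ_V/σ_U)·(x − μ_U).
E[V | U=-3.4] = 1.5 + (0.55)·(1.7/5.5)·(-3.4 − (10.5)) = 1.5 + (0.17)·(-13.9) = -0.8630.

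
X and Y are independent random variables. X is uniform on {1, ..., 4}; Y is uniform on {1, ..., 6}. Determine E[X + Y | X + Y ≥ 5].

62/9

P(X + Y ≥ 5) = 3/4.
Summing (X+Y)·P(x,y) over outcomes with X + Y ≥ 5 gives 31/6.
E[X + Y | X + Y ≥ 5] = (31/6) / (3/4) = 62/9.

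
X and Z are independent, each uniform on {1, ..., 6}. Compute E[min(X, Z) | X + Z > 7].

P(X + Z > 7) = 5/12.
Summing min(X,Z)·P(x,y) over outcomes with X + Z > 7 gives 19/12.
E[min(X, Z) | X + Z > 7] = (19/12) / (5/12) = 19/5.

19/5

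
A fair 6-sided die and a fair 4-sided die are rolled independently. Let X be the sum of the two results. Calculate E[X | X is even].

P(X is even) = 1/2.
Σ over the event: 2·1/24 + 4·1/8 + 6·1/6 + 8·1/8 + 10·1/24 = 3.
E[X | X is even] = (3) / (1/2) = 6.

6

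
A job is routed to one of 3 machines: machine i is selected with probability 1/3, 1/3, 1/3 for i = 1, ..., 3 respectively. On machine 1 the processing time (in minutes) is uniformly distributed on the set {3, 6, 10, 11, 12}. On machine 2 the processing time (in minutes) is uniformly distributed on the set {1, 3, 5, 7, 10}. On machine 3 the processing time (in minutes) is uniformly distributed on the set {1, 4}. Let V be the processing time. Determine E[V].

161/30

E[V | machine 1] = (3+6+10+11+12)/5 = 42/5.
E[V | machine 2] = (1+3+5+7+10)/5 = 26/5.
E[V | machine 3] = (1+4)/2 = 5/2.
E[V] = (1/3)·(42/5) + (1/3)·(26/5) + (1/3)·(5/2) = 161/30.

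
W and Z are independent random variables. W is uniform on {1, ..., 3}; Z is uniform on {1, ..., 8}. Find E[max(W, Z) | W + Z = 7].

5

Outcomes with W + Z = 7: (1,6), (2,5), (3,4), each with probability 1/24.
E[max(W, Z) | W + Z = 7] = (6 + 5 + 4) / 3 = 5.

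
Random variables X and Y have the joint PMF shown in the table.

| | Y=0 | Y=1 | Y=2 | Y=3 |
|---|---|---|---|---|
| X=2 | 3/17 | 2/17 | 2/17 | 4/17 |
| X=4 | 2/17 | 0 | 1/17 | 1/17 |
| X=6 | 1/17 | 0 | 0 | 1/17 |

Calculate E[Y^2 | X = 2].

46/11

P(X = 2) = 11/17.
Summing Y^2·P(X=x,Y=y) over the conditioning event gives 46/17.
E[Y^2 | X = 2] = (46/17) / (11/17) = 46/11.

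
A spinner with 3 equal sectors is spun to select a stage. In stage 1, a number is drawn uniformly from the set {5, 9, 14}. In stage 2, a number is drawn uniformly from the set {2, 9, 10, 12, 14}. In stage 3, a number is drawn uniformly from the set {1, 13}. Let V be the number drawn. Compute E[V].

386/45

E[V | stage 1] = (5+9+14)/3 = 28/3.
E[V | stage 2] = (2+9+10+12+14)/5 = 47/5.
E[V | stage 3] = (1+13)/2 = 7.
E[V] = (1/3)·(28/3) + (1/3)·(47/5) + (1/3)·(7) = 386/45.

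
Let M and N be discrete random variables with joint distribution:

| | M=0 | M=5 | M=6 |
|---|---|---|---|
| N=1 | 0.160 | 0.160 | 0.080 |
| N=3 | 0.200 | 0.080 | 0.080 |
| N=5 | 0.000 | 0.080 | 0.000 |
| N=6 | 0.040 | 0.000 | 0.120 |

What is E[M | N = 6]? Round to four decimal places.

P(N = 6) = 0.160.
Σ M·P over the event = 0·(0.040) + 6·(0.120) = 0.720.
E[M | N = 6] = (0.720) / (0.160) = 4.5000.

4.5000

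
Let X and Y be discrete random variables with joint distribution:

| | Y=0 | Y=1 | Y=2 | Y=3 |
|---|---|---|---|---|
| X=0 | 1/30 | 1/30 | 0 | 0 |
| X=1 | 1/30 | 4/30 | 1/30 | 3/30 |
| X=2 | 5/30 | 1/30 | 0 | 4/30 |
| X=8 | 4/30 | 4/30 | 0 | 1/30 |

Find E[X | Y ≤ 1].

27/7

P(Y ≤ 1) = 7/10.
Summing X·P(X=x,Y=y) over the conditioning event gives 27/10.
E[X | Y ≤ 1] = (27/10) / (7/10) = 27/7.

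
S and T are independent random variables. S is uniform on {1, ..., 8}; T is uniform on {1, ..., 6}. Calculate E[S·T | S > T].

P(S > T) = 9/16.
Summing ST·P(x,y) over outcomes with S > T gives 245/24.
E[S·T | S > T] = (245/24) / (9/16) = 490/27.

490/27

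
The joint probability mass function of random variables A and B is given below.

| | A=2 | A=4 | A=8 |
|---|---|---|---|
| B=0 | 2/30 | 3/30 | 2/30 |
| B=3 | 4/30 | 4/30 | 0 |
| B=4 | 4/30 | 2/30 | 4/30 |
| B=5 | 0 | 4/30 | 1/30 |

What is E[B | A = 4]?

40/13

P(A = 4) = 13/30.
Σ B·P over the event = 0·(3/30) + 3·(4/30) + 4·(2/30) + 5·(4/30) = 4/3.
E[B | A = 4] = (4/3) / (13/30) = 40/13.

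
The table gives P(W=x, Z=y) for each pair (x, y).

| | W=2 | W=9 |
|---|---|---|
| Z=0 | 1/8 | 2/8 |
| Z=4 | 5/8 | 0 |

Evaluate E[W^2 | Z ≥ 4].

P(Z ≥ 4) = 5/8.
Σ W^2·P over the event = 4·(5/8) = 5/2.
E[W^2 | Z ≥ 4] = (5/2) / (5/8) = 4.

4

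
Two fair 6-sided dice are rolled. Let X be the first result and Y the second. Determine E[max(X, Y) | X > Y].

14/3

P(X > Y) = 5/12.
Summing max(X,Y)·P(x,y) over outcomes with X > Y gives 35/18.
E[max(X, Y) | X > Y] = (35/18) / (5/12) = 14/3.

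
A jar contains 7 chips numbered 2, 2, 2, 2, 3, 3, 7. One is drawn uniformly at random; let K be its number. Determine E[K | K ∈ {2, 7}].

3

P(K ∈ {2, 7}) = 5/7.
Σ over the event: 2·4/7 + 7·1/7 = 15/7.
E[K | K ∈ {2, 7}] = (15/7) / (5/7) = 3.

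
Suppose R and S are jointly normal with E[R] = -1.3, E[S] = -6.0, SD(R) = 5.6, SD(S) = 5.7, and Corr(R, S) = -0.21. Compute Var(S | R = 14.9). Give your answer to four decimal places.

The conditional variance in a bivariate normal is σ_S²(1 − ρ²), independent of x.
Var(S | R=14.9) = (5.7)²·(1 − (-0.21)²) = 32.49·0.9559 = 31.0572.

31.0572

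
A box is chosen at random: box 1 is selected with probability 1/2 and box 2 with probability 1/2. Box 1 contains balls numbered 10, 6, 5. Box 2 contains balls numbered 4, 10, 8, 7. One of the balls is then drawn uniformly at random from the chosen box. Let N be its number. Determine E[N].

E[N | box 1] = (10+6+5)/3 = 7.
E[N | box 2] = (4+10+8+7)/4 = 29/4.
By the law of total expectation,
E[N] = (1/2)·(7) + (1/2)·(29/4) = 57/8.

57/8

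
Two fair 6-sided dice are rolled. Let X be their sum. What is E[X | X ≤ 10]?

218/33

P(X ≤ 10) = 11/12.
E[X | X ≤ 10] = (109/18) / (11/12) = 218/33.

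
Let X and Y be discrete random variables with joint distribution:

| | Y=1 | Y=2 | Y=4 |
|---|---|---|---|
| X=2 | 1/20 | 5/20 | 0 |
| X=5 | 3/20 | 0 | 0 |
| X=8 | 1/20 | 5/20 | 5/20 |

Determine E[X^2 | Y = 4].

64

P(Y = 4) = 1/4.
Σ X^2·P over the event = 64·(5/20) = 16.
E[X^2 | Y = 4] = (16) / (1/4) = 64.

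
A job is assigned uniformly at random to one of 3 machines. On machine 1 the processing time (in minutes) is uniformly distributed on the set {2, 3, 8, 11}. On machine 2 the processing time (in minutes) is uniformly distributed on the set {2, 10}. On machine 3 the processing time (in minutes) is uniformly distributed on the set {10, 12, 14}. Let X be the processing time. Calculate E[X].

E[X | machine 1] = (2+3+8+11)/4 = 6.
E[X | machine 2] = (2+10)/2 = 6.
E[X | machine 3] = (10+12+14)/3 = 12.
By the law of total expectation,
E[X] = (1/3)·(6) + (1/3)·(6) + (1/3)·(12) = 8.

8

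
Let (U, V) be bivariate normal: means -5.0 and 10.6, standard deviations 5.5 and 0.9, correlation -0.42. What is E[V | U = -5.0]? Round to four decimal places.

10.6000

The regression of V on U has slope ρ·σ_V/σ_U and passes through (μ_U, μ_V).
E[V | U=-5.0] = 10.6 + (-0.42)·(0.9/5.5)·(-5.0 − (-5.0)) = 10.6 + (-0.068727)·(0) = 10.6000.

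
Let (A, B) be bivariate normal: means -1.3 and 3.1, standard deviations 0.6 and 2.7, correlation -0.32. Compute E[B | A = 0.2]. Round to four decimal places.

For a bivariate normal, E[B | A=x] = μ_B + ρ·(σ_B/σ_A)·(x − μ_A).
E[B | A=0.2] = 3.1 + (-0.32)·(2.7/0.6)·(0.2 − (-1.3)) = 3.1 + (-1.44)·(1.5) = 0.9400.

0.9400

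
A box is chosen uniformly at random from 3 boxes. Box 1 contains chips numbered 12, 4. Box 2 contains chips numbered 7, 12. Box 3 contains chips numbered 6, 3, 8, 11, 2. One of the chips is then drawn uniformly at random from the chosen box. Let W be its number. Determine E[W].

47/6

E[W | box 1] = (12+4)/2 = 8.
E[W | box 2] = (7+12)/2 = 19/2.
E[W | box 3] = (6+3+8+11+2)/5 = 6.
By the law of total expectation,
E[W] = (1/3)·(8) + (1/3)·(19/2) + (1/3)·(6) = 47/6.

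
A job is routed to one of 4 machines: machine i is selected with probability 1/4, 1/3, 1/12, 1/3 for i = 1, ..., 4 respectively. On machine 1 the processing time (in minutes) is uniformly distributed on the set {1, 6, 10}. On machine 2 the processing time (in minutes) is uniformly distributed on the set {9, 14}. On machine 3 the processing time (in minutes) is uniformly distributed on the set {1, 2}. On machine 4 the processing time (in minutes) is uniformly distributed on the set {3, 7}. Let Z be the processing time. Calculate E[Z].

E[Z | machine 1] = (1+6+10)/3 = 17/3.
E[Z | machine 2] = (9+14)/2 = 23/2.
E[Z | machine 3] = (1+2)/2 = 3/2.
E[Z | machine 4] = (3+7)/2 = 5.
E[Z] = (1/4)·(17/3) + (1/3)·(23/2) + (1/12)·(3/2) + (1/3)·(5) = 169/24.

169/24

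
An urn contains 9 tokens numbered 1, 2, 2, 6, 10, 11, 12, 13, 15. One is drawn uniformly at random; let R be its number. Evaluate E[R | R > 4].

67/6

P(R > 4) = 2/3.
Σ over the event: 6·1/9 + 10·1/9 + 11·1/9 + 12·1/9 + 13·1/9 + 15·1/9 = 67/9.
E[R | R > 4] = (67/9) / (2/3) = 67/6.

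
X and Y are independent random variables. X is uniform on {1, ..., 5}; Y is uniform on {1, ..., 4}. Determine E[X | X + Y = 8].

9/2

P(X + Y = 8) = 1/10.
Summing X·P(x,y) over outcomes with X + Y = 8 gives 9/20.
E[X | X + Y = 8] = (9/20) / (1/10) = 9/2.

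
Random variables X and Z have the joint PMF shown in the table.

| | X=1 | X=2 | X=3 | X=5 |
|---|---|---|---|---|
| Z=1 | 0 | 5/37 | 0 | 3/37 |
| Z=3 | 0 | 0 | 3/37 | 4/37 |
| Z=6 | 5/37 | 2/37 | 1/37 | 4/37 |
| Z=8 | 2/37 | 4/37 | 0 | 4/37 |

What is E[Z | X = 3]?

P(X = 3) = 4/37.
Σ Z·P over the event = 3·(3/37) + 6·(1/37) = 15/37.
E[Z | X = 3] = (15/37) / (4/37) = 15/4.

15/4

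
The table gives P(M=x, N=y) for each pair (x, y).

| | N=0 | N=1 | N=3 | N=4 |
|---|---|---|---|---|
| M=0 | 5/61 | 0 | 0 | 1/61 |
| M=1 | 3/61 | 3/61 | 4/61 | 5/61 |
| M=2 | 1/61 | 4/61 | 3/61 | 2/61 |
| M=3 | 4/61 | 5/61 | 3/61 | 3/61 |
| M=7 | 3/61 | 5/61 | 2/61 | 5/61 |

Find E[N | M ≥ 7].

P(M ≥ 7) = 15/61.
Σ N·P over the event = 0·(3/61) + 1·(5/61) + 3·(2/61) + 4·(5/61) = 31/61.
E[N | M ≥ 7] = (31/61) / (15/61) = 31/15.

31/15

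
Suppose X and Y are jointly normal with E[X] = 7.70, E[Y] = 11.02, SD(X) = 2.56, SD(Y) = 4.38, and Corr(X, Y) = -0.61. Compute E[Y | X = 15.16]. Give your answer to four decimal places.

3.2342

The regression of Y on X has slope ρ·σ_Y/σ_X and passes through (μ_X, μ_Y).
E[Y | X=15.16] = 11.02 + (-0.61)·(4.38/2.56)·(15.16 − (7.70)) = 11.02 + (-1.04367)·(7.46) = 3.2342.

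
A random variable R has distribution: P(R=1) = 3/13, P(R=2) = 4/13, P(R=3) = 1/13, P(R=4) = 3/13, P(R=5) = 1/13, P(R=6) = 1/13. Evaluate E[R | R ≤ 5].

31/12

P(R ≤ 5) = 12/13.
Σ over the event: 1·3/13 + 2·4/13 + 3·1/13 + 4·3/13 + 5·1/13 = 31/13.
E[R | R ≤ 5] = (31/13) / (12/13) = 31/12.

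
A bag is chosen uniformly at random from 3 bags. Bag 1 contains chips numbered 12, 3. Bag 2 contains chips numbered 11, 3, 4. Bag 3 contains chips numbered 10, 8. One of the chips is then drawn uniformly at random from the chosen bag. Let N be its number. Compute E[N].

15/2

E[N | bag 1] = (12+3)/2 = 15/2.
E[N | bag 2] = (11+3+4)/3 = 6.
E[N | bag 3] = (10+8)/2 = 9.
By the law of total expectation,
E[N] = (1/3)·(15/2) + (1/3)·(6) + (1/3)·(9) = 15/2.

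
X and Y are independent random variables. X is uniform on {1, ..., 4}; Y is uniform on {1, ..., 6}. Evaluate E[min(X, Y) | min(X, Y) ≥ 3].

P(min(X, Y) ≥ 3) = 1/3.
Summing min(X,Y)·P(x,y) over outcomes with min(X, Y) ≥ 3 gives 9/8.
E[min(X, Y) | min(X, Y) ≥ 3] = (9/8) / (1/3) = 27/8.

27/8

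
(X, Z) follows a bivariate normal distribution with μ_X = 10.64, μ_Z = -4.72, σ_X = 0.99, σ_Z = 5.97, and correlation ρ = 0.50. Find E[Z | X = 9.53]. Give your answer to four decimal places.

E[Z | X=x] = μ_Z + ρ(σ_Z/σ_X)(x − μ_X) for jointly normal variables.
E[Z | X=9.53] = -4.72 + (0.50)·(5.97/0.99)·(9.53 − (10.64)) = -4.72 + (3.01515)·(-1.11) = -8.0668.

-8.0668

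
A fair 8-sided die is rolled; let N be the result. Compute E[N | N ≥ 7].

15/2

Given N ≥ 7, N is equally likely to be any of {7, 8}.
E[N | N ≥ 7] = (7 + 8) / 2 = 15/2.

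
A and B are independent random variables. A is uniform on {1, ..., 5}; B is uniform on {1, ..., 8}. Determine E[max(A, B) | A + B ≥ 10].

Outcomes with A + B ≥ 10: (2,8), (3,7), (3,8), (4,6), (4,7), (4,8), (5,5), (5,6), (5,7), (5,8), each with probability 1/40.
E[max(A, B) | A + B ≥ 10] = (8 + 7 + 8 + 6 + 7 + 8 + 5 + 6 + 7 + 8) / 10 = 7.

7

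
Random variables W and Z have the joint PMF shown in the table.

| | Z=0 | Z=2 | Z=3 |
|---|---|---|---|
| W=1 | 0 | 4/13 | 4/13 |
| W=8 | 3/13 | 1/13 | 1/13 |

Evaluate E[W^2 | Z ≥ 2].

68/5

P(Z ≥ 2) = 10/13.
Σ W^2·P over the event = 1·(4/13) + 1·(4/13) + 64·(1/13) + 64·(1/13) = 136/13.
E[W^2 | Z ≥ 2] = (136/13) / (10/13) = 68/5.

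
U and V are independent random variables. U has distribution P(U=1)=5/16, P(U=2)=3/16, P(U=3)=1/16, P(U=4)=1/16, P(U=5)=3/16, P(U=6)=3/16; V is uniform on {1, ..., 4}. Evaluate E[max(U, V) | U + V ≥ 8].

P(U + V ≥ 8) = 1/4.
Summing max(U,V)·P(x,y) over outcomes with U + V ≥ 8 gives 11/8.
E[max(U, V) | U + V ≥ 8] = (11/8) / (1/4) = 11/2.

11/2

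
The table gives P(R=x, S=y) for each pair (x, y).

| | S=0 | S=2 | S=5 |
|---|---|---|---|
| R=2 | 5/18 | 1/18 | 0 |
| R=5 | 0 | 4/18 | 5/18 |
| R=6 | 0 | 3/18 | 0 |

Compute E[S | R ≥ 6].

2

P(R ≥ 6) = 1/6.
Σ S·P over the event = 2·(3/18) = 1/3.
E[S | R ≥ 6] = (1/3) / (1/6) = 2.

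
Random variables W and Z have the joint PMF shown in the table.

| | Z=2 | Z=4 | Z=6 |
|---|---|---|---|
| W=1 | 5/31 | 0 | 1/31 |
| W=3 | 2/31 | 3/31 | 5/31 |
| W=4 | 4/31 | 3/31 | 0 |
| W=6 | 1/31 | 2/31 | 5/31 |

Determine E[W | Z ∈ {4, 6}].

79/19

P(Z ∈ {4, 6}) = 19/31.
Σ W·P over the event = 1·(1/31) + 3·(3/31) + 3·(5/31) + 4·(3/31) + 6·(2/31) + 6·(5/31) = 79/31.
E[W | Z ∈ {4, 6}] = (79/31) / (19/31) = 79/19.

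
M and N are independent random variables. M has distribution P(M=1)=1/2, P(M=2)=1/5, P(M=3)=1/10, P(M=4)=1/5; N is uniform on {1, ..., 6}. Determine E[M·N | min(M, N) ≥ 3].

P(min(M, N) ≥ 3) = 1/5.
Summing MN·P(x,y) over outcomes with min(M, N) ≥ 3 gives 33/10.
E[M·N | min(M, N) ≥ 3] = (33/10) / (1/5) = 33/2.

33/2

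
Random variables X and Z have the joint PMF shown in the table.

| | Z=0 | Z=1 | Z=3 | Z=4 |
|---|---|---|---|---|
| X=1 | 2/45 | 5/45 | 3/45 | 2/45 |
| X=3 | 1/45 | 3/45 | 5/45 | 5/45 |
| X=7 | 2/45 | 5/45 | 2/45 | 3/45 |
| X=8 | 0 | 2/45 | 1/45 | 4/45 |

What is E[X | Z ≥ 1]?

35/8

P(Z ≥ 1) = 8/9.
Summing X·P(X=x,Z=y) over the conditioning event gives 35/9.
E[X | Z ≥ 1] = (35/9) / (8/9) = 35/8.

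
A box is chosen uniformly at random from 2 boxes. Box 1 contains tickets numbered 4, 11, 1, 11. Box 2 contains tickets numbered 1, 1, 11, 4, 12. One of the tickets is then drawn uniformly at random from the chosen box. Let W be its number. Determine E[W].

E[W | box 1] = (4+11+1+11)/4 = 27/4.
E[W | box 2] = (1+1+11+4+12)/5 = 29/5.
E[W] = (1/2)·(27/4) + (1/2)·(29/5) = 251/40.

251/40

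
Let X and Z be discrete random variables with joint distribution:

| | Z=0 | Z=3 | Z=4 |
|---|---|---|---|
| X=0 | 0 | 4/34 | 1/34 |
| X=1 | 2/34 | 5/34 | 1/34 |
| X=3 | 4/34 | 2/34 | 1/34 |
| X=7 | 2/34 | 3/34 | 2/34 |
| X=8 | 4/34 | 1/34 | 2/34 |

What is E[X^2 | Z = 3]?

P(Z = 3) = 15/34.
Σ X^2·P over the event = 0·(4/34) + 1·(5/34) + 9·(2/34) + 49·(3/34) + 64·(1/34) = 117/17.
E[X^2 | Z = 3] = (117/17) / (15/34) = 78/5.

78/5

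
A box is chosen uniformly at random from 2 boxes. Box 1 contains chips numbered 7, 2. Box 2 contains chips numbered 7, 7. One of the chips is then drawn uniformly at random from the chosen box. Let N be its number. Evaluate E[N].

23/4

E[N | box 1] = (7+2)/2 = 9/2.
E[N | box 2] = (7+7)/2 = 7.
E[N] = (1/2)·(9/2) + (1/2)·(7) = 23/4.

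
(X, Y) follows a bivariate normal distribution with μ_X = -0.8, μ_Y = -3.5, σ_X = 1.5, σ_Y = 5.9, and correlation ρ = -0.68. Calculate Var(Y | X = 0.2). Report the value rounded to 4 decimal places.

The conditional variance in a bivariate normal is σ_Y²(1 − ρ²), independent of x.
Var(Y | X=0.2) = (5.9)²·(1 − (-0.68)²) = 34.81·0.5376 = 18.7139.

18.7139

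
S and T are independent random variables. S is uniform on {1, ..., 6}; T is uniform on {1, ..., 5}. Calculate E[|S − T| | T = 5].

P(T = 5) = 1/5.
Summing |S−T|·P(x,y) over outcomes with T = 5 gives 11/30.
E[|S − T| | T = 5] = (11/30) / (1/5) = 11/6.

11/6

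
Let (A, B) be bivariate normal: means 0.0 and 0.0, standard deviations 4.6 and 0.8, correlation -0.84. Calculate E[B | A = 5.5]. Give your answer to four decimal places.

-0.8035

The regression of B on A has slope ρ·σ_B/σ_A and passes through (μ_A, μ_B).
E[B | A=5.5] = 0.0 + (-0.84)·(0.8/4.6)·(5.5 − (0.0)) = 0.0 + (-0.14609)·(5.5) = -0.8035.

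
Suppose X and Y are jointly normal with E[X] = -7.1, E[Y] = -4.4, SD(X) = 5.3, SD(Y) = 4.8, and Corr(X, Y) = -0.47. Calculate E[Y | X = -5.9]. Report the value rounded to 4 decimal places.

The regression of Y on X has slope ρ·σ_Y/σ_X and passes through (μ_X, μ_Y).
E[Y | X=-5.9] = -4.4 + (-0.47)·(4.8/5.3)·(-5.9 − (-7.1)) = -4.4 + (-0.42566)·(1.2) = -4.9108.

-4.9108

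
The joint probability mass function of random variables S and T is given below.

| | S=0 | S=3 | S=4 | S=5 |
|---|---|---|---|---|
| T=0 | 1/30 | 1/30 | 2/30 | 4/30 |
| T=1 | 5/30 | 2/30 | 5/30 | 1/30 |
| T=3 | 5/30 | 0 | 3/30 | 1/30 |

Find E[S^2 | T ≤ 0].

P(T ≤ 0) = 4/15.
Σ S^2·P over the event = 0·(1/30) + 9·(1/30) + 16·(2/30) + 25·(4/30) = 47/10.
E[S^2 | T ≤ 0] = (47/10) / (4/15) = 141/8.

141/8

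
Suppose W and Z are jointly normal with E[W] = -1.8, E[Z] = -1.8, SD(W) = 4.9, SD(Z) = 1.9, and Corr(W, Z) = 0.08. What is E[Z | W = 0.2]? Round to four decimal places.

For a bivariate normal, E[Z | W=x] = μ_Z + ρ·(σ_Z/σ_W)·(x − μ_W).
E[Z | W=0.2] = -1.8 + (0.08)·(1.9/4.9)·(0.2 − (-1.8)) = -1.8 + (0.03102)·(2) = -1.7380.

-1.7380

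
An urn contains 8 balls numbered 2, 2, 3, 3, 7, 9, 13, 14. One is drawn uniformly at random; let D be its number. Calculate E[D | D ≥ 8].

12

P(D ≥ 8) = 3/8.
Σ over the event: 9·1/8 + 13·1/8 + 14·1/8 = 9/2.
E[D | D ≥ 8] = (9/2) / (3/8) = 12.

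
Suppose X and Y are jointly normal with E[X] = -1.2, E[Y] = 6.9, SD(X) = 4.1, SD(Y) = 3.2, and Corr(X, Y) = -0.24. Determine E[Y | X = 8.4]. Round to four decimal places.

5.1018

E[Y | X=x] = μ_Y + ρ(σ_Y/σ_X)(x − μ_X) for jointly normal variables.
E[Y | X=8.4] = 6.9 + (-0.24)·(3.2/4.1)·(8.4 − (-1.2)) = 6.9 + (-0.187317)·(9.6) = 5.1018.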